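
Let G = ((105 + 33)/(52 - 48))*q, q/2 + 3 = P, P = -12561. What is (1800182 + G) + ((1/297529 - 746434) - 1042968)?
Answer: -254725287943/297529 ≈ -8.5614e+5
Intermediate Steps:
q = -25128 (q = -6 + 2*(-12561) = -6 - 25122 = -25128)
G = -866916 (G = ((105 + 33)/(52 - 48))*(-25128) = (138/4)*(-25128) = (138*(¼))*(-25128) = (69/2)*(-25128) = -866916)
(1800182 + G) + ((1/297529 - 746434) - 1042968) = (1800182 - 866916) + ((1/297529 - 746434) - 1042968) = 933266 + ((1/297529 - 746434) - 1042968) = 933266 + (-222085761585/297529 - 1042968) = 933266 - 532398987657/297529 = -254725287943/297529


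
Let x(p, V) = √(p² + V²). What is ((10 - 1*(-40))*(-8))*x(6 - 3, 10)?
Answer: -400*√109 ≈ -4176.1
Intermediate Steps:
x(p, V) = √(V² + p²)
((10 - 1*(-40))*(-8))*x(6 - 3, 10) = ((10 - 1*(-40))*(-8))*√(10² + (6 - 3)²) = ((10 + 40)*(-8))*√(100 + 3²) = (50*(-8))*√(100 + 9) = -400*√109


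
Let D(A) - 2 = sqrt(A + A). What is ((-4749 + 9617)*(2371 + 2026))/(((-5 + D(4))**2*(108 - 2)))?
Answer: 181939066/53 + 128427576*sqrt(2)/53 ≈ 6.8597e+6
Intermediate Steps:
D(A) = 2 + sqrt(2)*sqrt(A) (D(A) = 2 + sqrt(A + A) = 2 + sqrt(2*A) = 2 + sqrt(2)*sqrt(A))
((-4749 + 9617)*(2371 + 2026))/(((-5 + D(4))**2*(108 - 2))) = ((-4749 + 9617)*(2371 + 2026))/(((-5 + (2 + sqrt(2)*sqrt(4)))**2*(108 - 2))) = (4868*4397)/(((-5 + (2 + sqrt(2)*2))**2*106)) = 21404596/(((-5 + (2 + 2*sqrt(2)))**2*106)) = 21404596/(((-3 + 2*sqrt(2))**2*106)) = 21404596/((106*(-3 + 2*sqrt(2))**2)) = 21404596*(1/(106*(-3 + 2*sqrt(2))**2)) = 10702298/(53*(-3 + 2*sqrt(2))**2)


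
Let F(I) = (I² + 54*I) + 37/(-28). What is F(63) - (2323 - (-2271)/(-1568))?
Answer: 7915463/1568 ≈ 5048.1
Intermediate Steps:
F(I) = -37/28 + I² + 54*I (F(I) = (I² + 54*I) + 37*(-1/28) = (I² + 54*I) - 37/28 = -37/28 + I² + 54*I)
F(63) - (2323 - (-2271)/(-1568)) = (-37/28 + 63² + 54*63) - (2323 - (-2271)/(-1568)) = (-37/28 + 3969 + 3402) - (2323 - (-2271)*(-1)/1568) = 206351/28 - (2323 - 1*2271/1568) = 206351/28 - (2323 - 2271/1568) = 206351/28 - 1*3640193/1568 = 206351/28 - 3640193/1568 = 7915463/1568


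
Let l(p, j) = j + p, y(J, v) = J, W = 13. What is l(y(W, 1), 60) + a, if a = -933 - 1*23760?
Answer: -24620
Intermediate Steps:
a = -24693 (a = -933 - 23760 = -24693)
l(y(W, 1), 60) + a = (60 + 13) - 24693 = 73 - 24693 = -24620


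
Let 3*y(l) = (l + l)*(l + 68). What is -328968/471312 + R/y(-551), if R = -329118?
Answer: -26009189/10187758 ≈ -2.5530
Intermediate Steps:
y(l) = 2*l*(68 + l)/3 (y(l) = ((l + l)*(l + 68))/3 = ((2*l)*(68 + l))/3 = (2*l*(68 + l))/3 = 2*l*(68 + l)/3)
-328968/471312 + R/y(-551) = -328968/471312 - 329118*(-3/(1102*(68 - 551))) = -328968*1/471312 - 329118/((⅔)*(-551)*(-483)) = -1523/2182 - 329118/177422 = -1523/2182 - 329118*1/177422 = -1523/2182 - 8661/4669 = -26009189/10187758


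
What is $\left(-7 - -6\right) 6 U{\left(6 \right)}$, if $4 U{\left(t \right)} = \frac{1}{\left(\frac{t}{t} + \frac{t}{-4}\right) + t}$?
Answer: $- \frac{3}{11} \approx -0.27273$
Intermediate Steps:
$U{\left(t \right)} = \frac{1}{4 \left(1 + \frac{3 t}{4}\right)}$ ($U{\left(t \right)} = \frac{1}{4 \left(\left(\frac{t}{t} + \frac{t}{-4}\right) + t\right)} = \frac{1}{4 \left(\left(1 + t \left(- \frac{1}{4}\right)\right) + t\right)} = \frac{1}{4 \left(\left(1 - \frac{t}{4}\right) + t\right)} = \frac{1}{4 \left(1 + \frac{3 t}{4}\right)}$)
$\left(-7 - -6\right) 6 U{\left(6 \right)} = \frac{\left(-7 - -6\right) 6}{4 + 3 \cdot 6} = \frac{\left(-7 + 6\right) 6}{4 + 18} = \frac{\left(-1\right) 6}{22} = \left(-6\right) \frac{1}{22} = - \frac{3}{11}$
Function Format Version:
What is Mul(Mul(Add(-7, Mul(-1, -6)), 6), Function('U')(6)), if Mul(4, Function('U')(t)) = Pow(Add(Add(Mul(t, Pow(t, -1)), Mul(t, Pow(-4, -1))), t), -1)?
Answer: Rational(-3, 11) ≈ -0.27273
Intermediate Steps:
Function('U')(t) = Mul(Rational(1, 4), Pow(Add(1, Mul(Rational(3, 4), t)), -1)) (Function('U')(t) = Mul(Rational(1, 4), Pow(Add(Add(Mul(t, Pow(t, -1)), Mul(t, Pow(-4, -1))), t), -1)) = Mul(Rational(1, 4), Pow(Add(Add(1, Mul(t, Rational(-1, 4))), t), -1)) = Mul(Rational(1, 4), Pow(Add(Add(1, Mul(Rational(-1, 4), t)), t), -1)) = Mul(Rational(1, 4), Pow(Add(1, Mul(Rational(3, 4), t)), -1)))
Mul(Mul(Add(-7, Mul(-1, -6)), 6), Function('U')(6)) = Mul(Mul(Add(-7, Mul(-1, -6)), 6), Pow(Add(4, Mul(3, 6)), -1)) = Mul(Mul(Add(-7, 6), 6), Pow(Add(4, 18), -1)) = Mul(Mul(-1, 6), Pow(22, -1)) = Mul(-6, Rational(1, 22)) = Rational(-3, 11)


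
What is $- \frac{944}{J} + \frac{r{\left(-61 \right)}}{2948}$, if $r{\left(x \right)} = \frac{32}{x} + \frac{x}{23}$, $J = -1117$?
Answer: $\frac{3899447067}{4619961148} \approx 0.84404$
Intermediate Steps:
$r{\left(x \right)} = \frac{32}{x} + \frac{x}{23}$ ($r{\left(x \right)} = \frac{32}{x} + x \frac{1}{23} = \frac{32}{x} + \frac{x}{23}$)
$- \frac{944}{J} + \frac{r{\left(-61 \right)}}{2948} = - \frac{944}{-1117} + \frac{\frac{32}{-61} + \frac{1}{23} \left(-61\right)}{2948} = \left(-944\right) \left(- \frac{1}{1117}\right) + \left(32 \left(- \frac{1}{61}\right) - \frac{61}{23}\right) \frac{1}{2948} = \frac{944}{1117} + \left(- \frac{32}{61} - \frac{61}{23}\right) \frac{1}{2948} = \frac{944}{1117} - \frac{4457}{4136044} = \frac{3899447067}{4619961148}$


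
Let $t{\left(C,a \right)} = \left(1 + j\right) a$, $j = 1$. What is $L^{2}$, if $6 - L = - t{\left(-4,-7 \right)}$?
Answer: $64$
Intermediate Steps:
$t{\left(C,a \right)} = 2 a$ ($t{\left(C,a \right)} = \left(1 + 1\right) a = 2 a$)
$L = -8$ ($L = 6 - - 2 \left(-7\right) = 6 - \left(-1\right) \left(-14\right) = 6 - 14 = -8$)
$L^{2} = \left(-8\right)^{2} = 64$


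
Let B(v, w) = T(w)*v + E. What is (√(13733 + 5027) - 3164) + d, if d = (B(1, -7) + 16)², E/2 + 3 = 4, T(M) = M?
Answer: -3043 + 2*√4690 ≈ -2906.0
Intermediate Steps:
E = 2 (E = -6 + 2*4 = -6 + 8 = 2)
B(v, w) = 2 + v*w (B(v, w) = w*v + 2 = v*w + 2 = 2 + v*w)
d = 121 (d = ((2 + 1*(-7)) + 16)² = ((2 - 7) + 16)² = (-5 + 16)² = 11² = 121)
(√(13733 + 5027) - 3164) + d = (√(13733 + 5027) - 3164) + 121 = (√18760 - 3164) + 121 = (2*√4690 - 3164) + 121 = (-3164 + 2*√4690) + 121 = -3043 + 2*√4690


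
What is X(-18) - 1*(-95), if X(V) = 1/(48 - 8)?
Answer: 3801/40 ≈ 95.025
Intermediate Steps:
X(V) = 1/40
X(-18) - 1*(-95) = 1/40 - 1*(-95) = 1/40 + 95 = 3801/40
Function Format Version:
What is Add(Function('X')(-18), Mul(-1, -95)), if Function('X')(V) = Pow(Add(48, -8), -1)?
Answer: Rational(3801, 40) ≈ 95.025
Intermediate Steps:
Function('X')(V) = Rational(1, 40) (Function('X')(V) = Pow(40, -1) = Rational(1, 40))
Add(Function('X')(-18), Mul(-1, -95)) = Add(Rational(1, 40), Mul(-1, -95)) = Add(Rational(1, 40), 95) = Rational(3801, 40)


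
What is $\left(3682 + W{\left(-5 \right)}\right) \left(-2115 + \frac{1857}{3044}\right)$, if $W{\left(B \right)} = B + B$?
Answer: $- \frac{5908434354}{761} \approx -7.764 \cdot 10^{6}$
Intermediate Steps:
$W{\left(B \right)} = 2 B$
$\left(3682 + W{\left(-5 \right)}\right) \left(-2115 + \frac{1857}{3044}\right) = \left(3682 + 2 \left(-5\right)\right) \left(-2115 + \frac{1857}{3044}\right) = \left(3682 - 10\right) \left(-2115 + 1857 \cdot \frac{1}{3044}\right) = 3672 \left(-2115 + \frac{1857}{3044}\right) = 3672 \left(- \frac{6436203}{3044}\right) = - \frac{5908434354}{761}$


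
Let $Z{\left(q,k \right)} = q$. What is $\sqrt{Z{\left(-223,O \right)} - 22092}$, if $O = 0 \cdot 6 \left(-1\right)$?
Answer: $i \sqrt{22315} \approx 149.38 i$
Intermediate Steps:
$O = 0$ ($O = 0 \left(-1\right) = 0$)
$\sqrt{Z{\left(-223,O \right)} - 22092} = \sqrt{-223 - 22092} = \sqrt{-22315} = i \sqrt{22315}$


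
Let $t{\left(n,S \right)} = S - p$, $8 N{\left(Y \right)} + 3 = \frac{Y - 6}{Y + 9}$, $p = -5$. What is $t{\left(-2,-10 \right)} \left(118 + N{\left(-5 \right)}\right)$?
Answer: $- \frac{18765}{32} \approx -586.41$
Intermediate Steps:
$N{\left(Y \right)} = - \frac{3}{8} + \frac{-6 + Y}{8 \left(9 + Y\right)}$ ($N{\left(Y \right)} = - \frac{3}{8} + \frac{\left(Y - 6\right) \frac{1}{Y + 9}}{8} = - \frac{3}{8} + \frac{\left(Y - 6\right) \frac{1}{9 + Y}}{8} = - \frac{3}{8} + \frac{\left(-6 + Y\right) \frac{1}{9 + Y}}{8} = - \frac{3}{8} + \frac{\frac{1}{9 + Y} \left(-6 + Y\right)}{8} = - \frac{3}{8} + \frac{-6 + Y}{8 \left(9 + Y\right)}$)
$t{\left(n,S \right)} = 5 + S$ ($t{\left(n,S \right)} = S - -5 = S + 5 = 5 + S$)
$t{\left(-2,-10 \right)} \left(118 + N{\left(-5 \right)}\right) = \left(5 - 10\right) \left(118 + \frac{-33 - -10}{8 \left(9 - 5\right)}\right) = - 5 \left(118 + \frac{-33 + 10}{8 \cdot 4}\right) = - 5 \left(118 + \frac{1}{8} \cdot \frac{1}{4} \left(-23\right)\right) = - 5 \left(118 - \frac{23}{32}\right) = \left(-5\right) \frac{3753}{32} = - \frac{18765}{32}$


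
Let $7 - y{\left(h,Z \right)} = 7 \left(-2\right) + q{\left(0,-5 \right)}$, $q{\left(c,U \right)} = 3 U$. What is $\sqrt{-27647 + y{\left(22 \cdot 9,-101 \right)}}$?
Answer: $i \sqrt{27611} \approx 166.17 i$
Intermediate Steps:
$y{\left(h,Z \right)} = 36$ ($y{\left(h,Z \right)} = 7 - \left(7 \left(-2\right) + 3 \left(-5\right)\right) = 7 - \left(-14 - 15\right) = 7 - -29 = 7 + 29 = 36$)
$\sqrt{-27647 + y{\left(22 \cdot 9,-101 \right)}} = \sqrt{-27647 + 36} = \sqrt{-27611} = i \sqrt{27611}$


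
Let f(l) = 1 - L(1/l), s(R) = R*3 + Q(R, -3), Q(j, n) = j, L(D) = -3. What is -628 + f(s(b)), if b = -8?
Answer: -624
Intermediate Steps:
s(R) = 4*R (s(R) = R*3 + R = 3*R + R = 4*R)
f(l) = 4 (f(l) = 1 - 1*(-3) = 1 + 3 = 4)
-628 + f(s(b)) = -628 + 4 = -624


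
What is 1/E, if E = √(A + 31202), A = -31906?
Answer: -I*√11/88 ≈ -0.037689*I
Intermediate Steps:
E = 8*I*√11 (E = √(-31906 + 31202) = √(-704) = 8*I*√11 ≈ 26.533*I)
1/E = 1/(8*I*√11) = -I*√11/88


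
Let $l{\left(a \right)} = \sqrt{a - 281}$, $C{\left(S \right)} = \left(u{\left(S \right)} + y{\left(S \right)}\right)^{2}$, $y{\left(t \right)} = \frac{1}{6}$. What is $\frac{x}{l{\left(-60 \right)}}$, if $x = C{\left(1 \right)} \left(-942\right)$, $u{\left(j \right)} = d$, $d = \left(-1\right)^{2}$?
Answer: $\frac{7693 i \sqrt{341}}{2046} \approx 69.433 i$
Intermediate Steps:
$y{\left(t \right)} = \frac{1}{6}$
$d = 1$
$u{\left(j \right)} = 1$
$C{\left(S \right)} = \frac{49}{36}$ ($C{\left(S \right)} = \left(1 + \frac{1}{6}\right)^{2} = \left(\frac{7}{6}\right)^{2} = \frac{49}{36}$)
$l{\left(a \right)} = \sqrt{-281 + a}$
$x = - \frac{7693}{6}$ ($x = \frac{49}{36} \left(-942\right) = - \frac{7693}{6} \approx -1282.2$)
$\frac{x}{l{\left(-60 \right)}} = - \frac{7693}{6 \sqrt{-281 - 60}} = - \frac{7693}{6 \sqrt{-341}} = - \frac{7693}{6 i \sqrt{341}} = - \frac{7693 \left(- \frac{i \sqrt{341}}{341}\right)}{6} = \frac{7693 i \sqrt{341}}{2046}$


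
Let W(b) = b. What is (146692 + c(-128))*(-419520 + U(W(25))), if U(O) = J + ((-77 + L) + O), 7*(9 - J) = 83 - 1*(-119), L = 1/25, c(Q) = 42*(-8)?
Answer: -1535244499744/25 ≈ -6.1410e+10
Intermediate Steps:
c(Q) = -336
L = 1/25 ≈ 0.040000
J = -139/7 (J = 9 - (83 - 1*(-119))/7 = 9 - (83 + 119)/7 = 9 - 1/7*202 = 9 - 202/7 = -139/7 ≈ -19.857)
U(O) = -16943/175 + O (U(O) = -139/7 + ((-77 + 1/25) + O) = -139/7 + (-1924/25 + O) = -16943/175 + O)
(146692 + c(-128))*(-419520 + U(W(25))) = (146692 - 336)*(-419520 + (-16943/175 + 25)) = 146356*(-419520 - 12568/175) = 146356*(-73428568/175) = -1535244499744/25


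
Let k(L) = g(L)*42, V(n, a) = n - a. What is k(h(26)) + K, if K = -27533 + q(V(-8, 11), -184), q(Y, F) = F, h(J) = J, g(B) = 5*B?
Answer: -22257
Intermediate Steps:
k(L) = 210*L (k(L) = (5*L)*42 = 210*L)
K = -27717 (K = -27533 - 184 = -27717)
k(h(26)) + K = 210*26 - 27717 = 5460 - 27717 = -22257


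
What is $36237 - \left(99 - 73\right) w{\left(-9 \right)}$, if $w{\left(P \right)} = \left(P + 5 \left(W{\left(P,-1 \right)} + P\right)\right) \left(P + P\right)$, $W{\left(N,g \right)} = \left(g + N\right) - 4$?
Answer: $-21795$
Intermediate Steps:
$W{\left(N,g \right)} = -4 + N + g$ ($W{\left(N,g \right)} = \left(N + g\right) - 4 = -4 + N + g$)
$w{\left(P \right)} = 2 P \left(-25 + 11 P\right)$ ($w{\left(P \right)} = \left(P + 5 \left(\left(-4 + P - 1\right) + P\right)\right) \left(P + P\right) = \left(P + 5 \left(\left(-5 + P\right) + P\right)\right) 2 P = \left(P + 5 \left(-5 + 2 P\right)\right) 2 P = \left(P + \left(-25 + 10 P\right)\right) 2 P = \left(-25 + 11 P\right) 2 P = 2 P \left(-25 + 11 P\right)$)
$36237 - \left(99 - 73\right) w{\left(-9 \right)} = 36237 - \left(99 - 73\right) 2 \left(-9\right) \left(-25 + 11 \left(-9\right)\right) = 36237 - 26 \cdot 2 \left(-9\right) \left(-25 - 99\right) = 36237 - 26 \cdot 2 \left(-9\right) \left(-124\right) = 36237 - 26 \cdot 2232 = 36237 - 58032 = -21795$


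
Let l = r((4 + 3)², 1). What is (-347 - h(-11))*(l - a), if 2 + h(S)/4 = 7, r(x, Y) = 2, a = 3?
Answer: 367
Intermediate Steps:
h(S) = 20 (h(S) = -8 + 4*7 = -8 + 28 = 20)
l = 2
(-347 - h(-11))*(l - a) = (-347 - 1*20)*(2 - 1*3) = (-347 - 20)*(2 - 3) = -367*(-1) = 367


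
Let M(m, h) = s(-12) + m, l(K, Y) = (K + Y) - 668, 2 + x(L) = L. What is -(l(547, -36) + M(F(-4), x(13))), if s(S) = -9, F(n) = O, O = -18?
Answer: 184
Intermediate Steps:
x(L) = -2 + L
F(n) = -18
l(K, Y) = -668 + K + Y
M(m, h) = -9 + m
-(l(547, -36) + M(F(-4), x(13))) = -((-668 + 547 - 36) + (-9 - 18)) = -(-157 - 27) = -1*(-184) = 184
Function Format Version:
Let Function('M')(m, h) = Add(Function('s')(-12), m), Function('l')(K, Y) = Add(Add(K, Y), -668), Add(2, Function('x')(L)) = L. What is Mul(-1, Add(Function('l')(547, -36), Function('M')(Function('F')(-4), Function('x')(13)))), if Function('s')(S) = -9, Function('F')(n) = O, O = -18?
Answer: 184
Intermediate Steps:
Function('x')(L) = Add(-2, L)
Function('F')(n) = -18
Function('l')(K, Y) = Add(-668, K, Y)
Function('M')(m, h) = Add(-9, m)
Mul(-1, Add(Function('l')(547, -36), Function('M')(Function('F')(-4), Function('x')(13)))) = Mul(-1, Add(Add(-668, 547, -36), Add(-9, -18))) = Mul(-1, Add(-157, -27)) = Mul(-1, -184) = 184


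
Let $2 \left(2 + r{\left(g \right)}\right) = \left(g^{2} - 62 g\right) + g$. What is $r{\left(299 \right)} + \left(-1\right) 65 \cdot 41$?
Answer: $32914$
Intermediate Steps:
$r{\left(g \right)} = -2 + \frac{g^{2}}{2} - \frac{61 g}{2}$ ($r{\left(g \right)} = -2 + \frac{\left(g^{2} - 62 g\right) + g}{2} = -2 + \frac{g^{2} - 61 g}{2} = -2 + \left(\frac{g^{2}}{2} - \frac{61 g}{2}\right) = -2 + \frac{g^{2}}{2} - \frac{61 g}{2}$)
$r{\left(299 \right)} + \left(-1\right) 65 \cdot 41 = \left(-2 + \frac{299^{2}}{2} - \frac{18239}{2}\right) + \left(-1\right) 65 \cdot 41 = \left(-2 + \frac{1}{2} \cdot 89401 - \frac{18239}{2}\right) - 2665 = \left(-2 + \frac{89401}{2} - \frac{18239}{2}\right) - 2665 = 35579 - 2665 = 32914$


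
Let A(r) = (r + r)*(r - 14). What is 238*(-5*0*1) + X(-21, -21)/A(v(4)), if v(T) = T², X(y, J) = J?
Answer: -21/64 ≈ -0.32813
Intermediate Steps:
A(r) = 2*r*(-14 + r) (A(r) = (2*r)*(-14 + r) = 2*r*(-14 + r))
238*(-5*0*1) + X(-21, -21)/A(v(4)) = 238*(-5*0*1) - 21*1/(32*(-14 + 4²)) = 238*(0*1) - 21*1/(32*(-14 + 16)) = 238*0 - 21/(2*16*2) = 0 - 21/64 = -21/64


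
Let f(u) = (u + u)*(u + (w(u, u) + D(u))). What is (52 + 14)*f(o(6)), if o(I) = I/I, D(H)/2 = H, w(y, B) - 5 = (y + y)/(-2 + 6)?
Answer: 1122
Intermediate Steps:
w(y, B) = 5 + y/2 (w(y, B) = 5 + (y + y)/(-2 + 6) = 5 + (2*y)/4 = 5 + (2*y)*(1/4) = 5 + y/2)
D(H) = 2*H
o(I) = 1
f(u) = 2*u*(5 + 7*u/2) (f(u) = (u + u)*(u + ((5 + u/2) + 2*u)) = (2*u)*(u + (5 + 5*u/2)) = (2*u)*(5 + 7*u/2) = 2*u*(5 + 7*u/2))
(52 + 14)*f(o(6)) = (52 + 14)*(1*(10 + 7*1)) = 66*(1*(10 + 7)) = 66*(1*17) = 66*17 = 1122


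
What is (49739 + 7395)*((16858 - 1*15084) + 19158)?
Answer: 1195928888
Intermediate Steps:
(49739 + 7395)*((16858 - 1*15084) + 19158) = 57134*((16858 - 15084) + 19158) = 57134*(1774 + 19158) = 57134*20932 = 1195928888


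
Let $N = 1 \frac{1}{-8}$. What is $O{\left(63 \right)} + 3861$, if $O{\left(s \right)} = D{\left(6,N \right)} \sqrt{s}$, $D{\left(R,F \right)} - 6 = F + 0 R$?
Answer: $3861 + \frac{141 \sqrt{7}}{8} \approx 3907.6$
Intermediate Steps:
$N = - \frac{1}{8}$ ($N = 1 \left(- \frac{1}{8}\right) = - \frac{1}{8} \approx -0.125$)
$D{\left(R,F \right)} = 6 + F$ ($D{\left(R,F \right)} = 6 + \left(F + 0 R\right) = 6 + \left(F + 0\right) = 6 + F$)
$O{\left(s \right)} = \frac{47 \sqrt{s}}{8}$ ($O{\left(s \right)} = \left(6 - \frac{1}{8}\right) \sqrt{s} = \frac{47 \sqrt{s}}{8}$)
$O{\left(63 \right)} + 3861 = \frac{47 \sqrt{63}}{8} + 3861 = \frac{47 \cdot 3 \sqrt{7}}{8} + 3861 = \frac{141 \sqrt{7}}{8} + 3861 = 3861 + \frac{141 \sqrt{7}}{8}$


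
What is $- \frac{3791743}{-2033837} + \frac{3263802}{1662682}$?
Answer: $\frac{6471252051500}{1690812085417} \approx 3.8273$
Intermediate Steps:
$- \frac{3791743}{-2033837} + \frac{3263802}{1662682} = \left(-3791743\right) \left(- \frac{1}{2033837}\right) + 3263802 \cdot \frac{1}{1662682} = \frac{3791743}{2033837} + \frac{1631901}{831341} = \frac{6471252051500}{1690812085417}$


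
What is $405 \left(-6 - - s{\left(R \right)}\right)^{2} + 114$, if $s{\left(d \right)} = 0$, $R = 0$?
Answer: $14694$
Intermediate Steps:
$405 \left(-6 - - s{\left(R \right)}\right)^{2} + 114 = 405 \left(-6 + \left(0 - 0\right)\right)^{2} + 114 = 405 \left(-6 + \left(0 + 0\right)\right)^{2} + 114 = 405 \left(-6 + 0\right)^{2} + 114 = 405 \left(-6\right)^{2} + 114 = 405 \cdot 36 + 114 = 14580 + 114 = 14694$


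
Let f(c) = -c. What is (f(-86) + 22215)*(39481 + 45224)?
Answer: 1889006205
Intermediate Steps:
(f(-86) + 22215)*(39481 + 45224) = (-1*(-86) + 22215)*(39481 + 45224) = (86 + 22215)*84705 = 22301*84705 = 1889006205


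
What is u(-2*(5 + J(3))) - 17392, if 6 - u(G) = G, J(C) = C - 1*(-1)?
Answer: -17368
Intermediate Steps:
J(C) = 1 + C (J(C) = C + 1 = 1 + C)
u(G) = 6 - G
u(-2*(5 + J(3))) - 17392 = (6 - (-2)*(5 + (1 + 3))) - 17392 = (6 - (-2)*(5 + 4)) - 17392 = (6 - (-2)*9) - 17392 = (6 - 1*(-18)) - 17392 = (6 + 18) - 17392 = 24 - 17392 = -17368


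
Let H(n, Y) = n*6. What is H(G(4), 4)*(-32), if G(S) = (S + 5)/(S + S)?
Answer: -216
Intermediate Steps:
G(S) = (5 + S)/(2*S) (G(S) = (5 + S)/((2*S)) = (5 + S)*(1/(2*S)) = (5 + S)/(2*S))
H(n, Y) = 6*n
H(G(4), 4)*(-32) = (6*((½)*(5 + 4)/4))*(-32) = (6*((½)*(¼)*9))*(-32) = (6*(9/8))*(-32) = (27/4)*(-32) = -216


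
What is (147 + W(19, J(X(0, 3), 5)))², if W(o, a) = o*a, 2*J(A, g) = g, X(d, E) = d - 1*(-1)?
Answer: 151321/4 ≈ 37830.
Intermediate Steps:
X(d, E) = 1 + d (X(d, E) = d + 1 = 1 + d)
J(A, g) = g/2
W(o, a) = a*o
(147 + W(19, J(X(0, 3), 5)))² = (147 + ((½)*5)*19)² = (147 + (5/2)*19)² = (147 + 95/2)² = (389/2)² = 151321/4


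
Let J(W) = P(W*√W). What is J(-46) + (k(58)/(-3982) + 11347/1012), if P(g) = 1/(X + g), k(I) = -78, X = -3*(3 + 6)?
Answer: 18341226821/1632978380 + 46*I*√46/98065 ≈ 11.232 + 0.0031814*I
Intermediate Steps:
X = -27 (X = -3*9 = -27)
P(g) = 1/(-27 + g)
J(W) = 1/(-27 + W^(3/2)) (J(W) = 1/(-27 + W*√W) = 1/(-27 + W^(3/2)))
J(-46) + (k(58)/(-3982) + 11347/1012) = 1/(-27 + (-46)^(3/2)) + (-78/(-3982) + 11347/1012) = 1/(-27 - 46*I*√46) + (-78*(-1/3982) + 11347*(1/1012)) = 1/(-27 - 46*I*√46) + (39/1991 + 11347/1012) = 1/(-27 - 46*I*√46) + 2057395/183172 = 2057395/183172 + 1/(-27 - 46*I*√46)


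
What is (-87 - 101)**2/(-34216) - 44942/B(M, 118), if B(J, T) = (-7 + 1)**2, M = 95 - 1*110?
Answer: -2046553/1638 ≈ -1249.4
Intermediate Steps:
M = -15 (M = 95 - 110 = -15)
B(J, T) = 36 (B(J, T) = (-6)**2 = 36)
(-87 - 101)**2/(-34216) - 44942/B(M, 118) = (-87 - 101)**2/(-34216) - 44942/36 = (-188)**2*(-1/34216) - 44942*1/36 = 35344*(-1/34216) - 22471/18 = -94/91 - 22471/18 = -2046553/1638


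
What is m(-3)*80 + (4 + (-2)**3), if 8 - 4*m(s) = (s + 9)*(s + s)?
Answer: 876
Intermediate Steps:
m(s) = 2 - s*(9 + s)/2 (m(s) = 2 - (s + 9)*(s + s)/4 = 2 - (9 + s)*2*s/4 = 2 - s*(9 + s)/2)
m(-3)*80 + (4 + (-2)**3) = (2 - 9/2*(-3) - 1/2*(-3)**2)*80 + (4 + (-2)**3) = (2 + 27/2 - 1/2*9)*80 + (4 - 8) = (2 + 27/2 - 9/2)*80 - 4 = 11*80 - 4 = 880 - 4 = 876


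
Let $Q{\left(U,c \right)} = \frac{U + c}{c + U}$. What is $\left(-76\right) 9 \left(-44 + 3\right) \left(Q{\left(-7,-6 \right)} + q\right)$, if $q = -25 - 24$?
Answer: $-1346112$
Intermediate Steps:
$Q{\left(U,c \right)} = 1$ ($Q{\left(U,c \right)} = \frac{U + c}{U + c} = 1$)
$q = -49$ ($q = -25 - 24 = -49$)
$\left(-76\right) 9 \left(-44 + 3\right) \left(Q{\left(-7,-6 \right)} + q\right) = \left(-76\right) 9 \left(-44 + 3\right) \left(1 - 49\right) = - 684 \left(\left(-41\right) \left(-48\right)\right) = \left(-684\right) 1968 = -1346112$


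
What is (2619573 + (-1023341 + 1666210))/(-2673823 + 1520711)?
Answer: -1631221/576556 ≈ -2.8293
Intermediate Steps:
(2619573 + (-1023341 + 1666210))/(-2673823 + 1520711) = (2619573 + 642869)/(-1153112) = 3262442*(-1/1153112) = -1631221/576556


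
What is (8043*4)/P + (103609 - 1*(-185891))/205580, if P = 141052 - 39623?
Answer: 1798880763/1042588691 ≈ 1.7254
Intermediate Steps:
P = 101429
(8043*4)/P + (103609 - 1*(-185891))/205580 = (8043*4)/101429 + (103609 - 1*(-185891))/205580 = 32172*(1/101429) + (103609 + 185891)*(1/205580) = 32172/101429 + 289500*(1/205580) = 32172/101429 + 14475/10279 = 1798880763/1042588691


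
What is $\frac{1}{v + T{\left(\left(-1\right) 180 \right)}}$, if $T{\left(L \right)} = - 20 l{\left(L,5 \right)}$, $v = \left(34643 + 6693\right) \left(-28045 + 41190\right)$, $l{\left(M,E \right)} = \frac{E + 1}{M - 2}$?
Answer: $\frac{91}{49445916580} \approx 1.8404 \cdot 10^{-9}$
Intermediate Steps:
$l{\left(M,E \right)} = \frac{1 + E}{-2 + M}$
$v = 543361720$ ($v = 41336 \cdot 13145 = 543361720$)
$T{\left(L \right)} = - \frac{120}{-2 + L}$ ($T{\left(L \right)} = - 20 \frac{1 + 5}{-2 + L} = - 20 \frac{1}{-2 + L} 6 = - 20 \frac{6}{-2 + L} = - \frac{120}{-2 + L}$)
$\frac{1}{v + T{\left(\left(-1\right) 180 \right)}} = \frac{1}{543361720 - \frac{120}{-2 - 180}} = \frac{1}{543361720 - \frac{120}{-182}} = \frac{1}{543361720 - - \frac{60}{91}} = \frac{1}{543361720 + \frac{60}{91}} = \frac{1}{\frac{49445916580}{91}} = \frac{91}{49445916580}$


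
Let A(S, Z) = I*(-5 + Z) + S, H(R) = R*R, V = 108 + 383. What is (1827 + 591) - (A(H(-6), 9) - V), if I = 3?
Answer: 2861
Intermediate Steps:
V = 491
H(R) = R**2
A(S, Z) = -15 + S + 3*Z (A(S, Z) = 3*(-5 + Z) + S = (-15 + 3*Z) + S = -15 + S + 3*Z)
(1827 + 591) - (A(H(-6), 9) - V) = (1827 + 591) - ((-15 + (-6)**2 + 3*9) - 1*491) = 2418 - ((-15 + 36 + 27) - 491) = 2418 - (48 - 491) = 2418 - 1*(-443) = 2418 + 443 = 2861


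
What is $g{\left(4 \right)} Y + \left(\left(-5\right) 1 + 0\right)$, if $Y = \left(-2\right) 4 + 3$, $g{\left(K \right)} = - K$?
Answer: $15$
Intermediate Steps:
$Y = -5$ ($Y = -8 + 3 = -5$)
$g{\left(4 \right)} Y + \left(\left(-5\right) 1 + 0\right) = \left(-1\right) 4 \left(-5\right) + \left(\left(-5\right) 1 + 0\right) = \left(-4\right) \left(-5\right) + \left(-5 + 0\right) = 20 - 5 = 15$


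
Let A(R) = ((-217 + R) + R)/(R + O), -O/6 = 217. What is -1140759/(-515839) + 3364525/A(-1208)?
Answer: 4356241564420697/1358204087 ≈ 3.2074e+6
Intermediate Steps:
O = -1302 (O = -6*217 = -1302)
A(R) = (-217 + 2*R)/(-1302 + R) (A(R) = ((-217 + R) + R)/(R - 1302) = (-217 + 2*R)/(-1302 + R))
-1140759/(-515839) + 3364525/A(-1208) = -1140759/(-515839) + 3364525/(((-217 + 2*(-1208))/(-1302 - 1208))) = -1140759*(-1/515839) + 3364525/(((-217 - 2416)/(-2510))) = 1140759/515839 + 3364525/((-1/2510*(-2633))) = 1140759/515839 + 3364525/(2633/2510) = 1140759/515839 + 3364525*(2510/2633) = 1140759/515839 + 8444957750/2633 = 4356241564420697/1358204087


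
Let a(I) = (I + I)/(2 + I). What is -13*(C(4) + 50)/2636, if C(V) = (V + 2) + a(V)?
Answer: -559/1977 ≈ -0.28275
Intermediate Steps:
a(I) = 2*I/(2 + I) (a(I) = (2*I)/(2 + I) = 2*I/(2 + I))
C(V) = 2 + V + 2*V/(2 + V) (C(V) = (V + 2) + 2*V/(2 + V) = (2 + V) + 2*V/(2 + V) = 2 + V + 2*V/(2 + V))
-13*(C(4) + 50)/2636 = -13*((2 + 4 + 2*4/(2 + 4)) + 50)/2636 = -13*((2 + 4 + 2*4/6) + 50)*(1/2636) = -13*((2 + 4 + 2*4*(⅙)) + 50)*(1/2636) = -13*((2 + 4 + 4/3) + 50)*(1/2636) = -13*(22/3 + 50)*(1/2636) = -13*172/3*(1/2636) = -2236/3*1/2636 = -559/1977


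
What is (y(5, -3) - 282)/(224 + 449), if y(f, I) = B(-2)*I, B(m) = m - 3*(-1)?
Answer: -285/673 ≈ -0.42348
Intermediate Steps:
B(m) = 3 + m (B(m) = m + 3 = 3 + m)
y(f, I) = I (y(f, I) = (3 - 2)*I = 1*I = I)
(y(5, -3) - 282)/(224 + 449) = (-3 - 282)/(224 + 449) = -285/673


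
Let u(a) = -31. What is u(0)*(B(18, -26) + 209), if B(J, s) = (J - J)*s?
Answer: -6479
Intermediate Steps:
B(J, s) = 0 (B(J, s) = 0*s = 0)
u(0)*(B(18, -26) + 209) = -31*(0 + 209) = -31*209 = -6479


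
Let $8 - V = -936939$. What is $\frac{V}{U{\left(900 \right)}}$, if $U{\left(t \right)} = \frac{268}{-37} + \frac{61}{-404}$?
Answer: $- \frac{14005483756}{110529} \approx -1.2671 \cdot 10^{5}$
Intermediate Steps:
$U{\left(t \right)} = - \frac{110529}{14948}$ ($U{\left(t \right)} = 268 \left(- \frac{1}{37}\right) + 61 \left(- \frac{1}{404}\right) = - \frac{268}{37} - \frac{61}{404} = - \frac{110529}{14948}$)
$V = 936947$ ($V = 8 - -936939 = 8 + 936939 = 936947$)
$\frac{V}{U{\left(900 \right)}} = \frac{936947}{- \frac{110529}{14948}} = 936947 \left(- \frac{14948}{110529}\right) = - \frac{14005483756}{110529}$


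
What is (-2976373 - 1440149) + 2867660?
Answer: -1548862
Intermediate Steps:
(-2976373 - 1440149) + 2867660 = -4416522 + 2867660 = -1548862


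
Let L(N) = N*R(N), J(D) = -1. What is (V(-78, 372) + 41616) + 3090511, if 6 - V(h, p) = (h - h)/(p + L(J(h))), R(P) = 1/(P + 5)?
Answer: 3132133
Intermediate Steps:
R(P) = 1/(5 + P)
L(N) = N/(5 + N)
V(h, p) = 6 (V(h, p) = 6 - (h - h)/(p - 1/(5 - 1)) = 6 - 0/(p - 1/4) = 6 - 0/(p - 1*¼) = 6 - 0/(p - ¼) = 6 - 0/(-¼ + p) = 6 - 1*0 = 6 + 0 = 6)
(V(-78, 372) + 41616) + 3090511 = (6 + 41616) + 3090511 = 41622 + 3090511 = 3132133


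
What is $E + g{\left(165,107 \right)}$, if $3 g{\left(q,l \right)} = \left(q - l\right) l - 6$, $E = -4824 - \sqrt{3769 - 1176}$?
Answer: $- \frac{8272}{3} - \sqrt{2593} \approx -2808.3$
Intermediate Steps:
$E = -4824 - \sqrt{2593} \approx -4874.9$
$g{\left(q,l \right)} = -2 + \frac{l \left(q - l\right)}{3}$ ($g{\left(q,l \right)} = \frac{\left(q - l\right) l - 6}{3} = \frac{l \left(q - l\right) - 6}{3} = \frac{-6 + l \left(q - l\right)}{3} = -2 + \frac{l \left(q - l\right)}{3}$)
$E + g{\left(165,107 \right)} = \left(-4824 - \sqrt{2593}\right) - \left(2 - 5885 + \frac{11449}{3}\right) = \left(-4824 - \sqrt{2593}\right) - - \frac{6200}{3} = \left(-4824 - \sqrt{2593}\right) + \frac{6200}{3} = - \frac{8272}{3} - \sqrt{2593}$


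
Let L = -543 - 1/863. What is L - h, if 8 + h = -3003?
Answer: 2129883/863 ≈ 2468.0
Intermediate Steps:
h = -3011 (h = -8 - 3003 = -3011)
L = -468610/863 (L = -543 - 1*1/863 = -543 - 1/863 = -468610/863 ≈ -543.00)
L - h = -468610/863 - 1*(-3011) = -468610/863 + 3011 = 2129883/863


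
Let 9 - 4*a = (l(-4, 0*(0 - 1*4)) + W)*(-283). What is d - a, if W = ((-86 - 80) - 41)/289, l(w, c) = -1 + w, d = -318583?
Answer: -367817033/1156 ≈ -3.1818e+5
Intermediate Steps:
W = -207/289 (W = (-166 - 41)*(1/289) = -207*1/289 = -207/289 ≈ -0.71626)
a = -464915/1156 (a = 9/4 - ((-1 - 4) - 207/289)*(-283)/4 = 9/4 - (-5 - 207/289)*(-283)/4 = 9/4 - (-413)*(-283)/289 = 9/4 - 1/4*467516/289 = 9/4 - 116879/289 = -464915/1156 ≈ -402.18)
d - a = -318583 - 1*(-464915/1156) = -318583 + 464915/1156 = -367817033/1156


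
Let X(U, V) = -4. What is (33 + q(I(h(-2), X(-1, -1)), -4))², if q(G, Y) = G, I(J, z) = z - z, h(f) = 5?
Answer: 1089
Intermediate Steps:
I(J, z) = 0
(33 + q(I(h(-2), X(-1, -1)), -4))² = (33 + 0)² = 33² = 1089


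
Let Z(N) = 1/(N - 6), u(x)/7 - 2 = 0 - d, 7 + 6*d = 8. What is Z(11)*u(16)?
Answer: 77/30 ≈ 2.5667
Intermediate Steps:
d = ⅙ (d = -7/6 + (⅙)*8 = -7/6 + 4/3 = ⅙ ≈ 0.16667)
u(x) = 77/6 (u(x) = 14 + 7*(0 - 1*⅙) = 14 + 7*(0 - ⅙) = 14 + 7*(-⅙) = 14 - 7/6 = 77/6)
Z(N) = 1/(-6 + N)
Z(11)*u(16) = (77/6)/(-6 + 11) = (77/6)/5 = (⅕)*(77/6) = 77/30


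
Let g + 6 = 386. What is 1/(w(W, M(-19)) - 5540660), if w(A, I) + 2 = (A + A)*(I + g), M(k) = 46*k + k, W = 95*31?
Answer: -1/8562232 ≈ -1.1679e-7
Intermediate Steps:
g = 380 (g = -6 + 386 = 380)
W = 2945
M(k) = 47*k
w(A, I) = -2 + 2*A*(380 + I) (w(A, I) = -2 + (A + A)*(I + 380) = -2 + (2*A)*(380 + I) = -2 + 2*A*(380 + I))
1/(w(W, M(-19)) - 5540660) = 1/((-2 + 760*2945 + 2*2945*(47*(-19))) - 5540660) = 1/((-2 + 2238200 + 2*2945*(-893)) - 5540660) = 1/((-2 + 2238200 - 5259770) - 5540660) = 1/(-3021572 - 5540660) = 1/(-8562232) = -1/8562232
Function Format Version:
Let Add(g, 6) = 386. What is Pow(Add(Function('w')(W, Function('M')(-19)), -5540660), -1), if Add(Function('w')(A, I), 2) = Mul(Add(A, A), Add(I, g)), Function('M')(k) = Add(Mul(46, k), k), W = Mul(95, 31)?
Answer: Rational(-1, 8562232) ≈ -1.1679e-7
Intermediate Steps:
g = 380 (g = Add(-6, 386) = 380)
W = 2945
Function('M')(k) = Mul(47, k)
Function('w')(A, I) = Add(-2, Mul(2, A, Add(380, I))) (Function('w')(A, I) = Add(-2, Mul(Add(A, A), Add(I, 380))) = Add(-2, Mul(Mul(2, A), Add(380, I))) = Add(-2, Mul(2, A, Add(380, I))))
Pow(Add(Function('w')(W, Function('M')(-19)), -5540660), -1) = Pow(Add(Add(-2, Mul(760, 2945), Mul(2, 2945, Mul(47, -19))), -5540660), -1) = Pow(Add(Add(-2, 2238200, Mul(2, 2945, -893)), -5540660), -1) = Pow(Add(Add(-2, 2238200, -5259770), -5540660), -1) = Pow(Add(-3021572, -5540660), -1) = Pow(-8562232, -1) = Rational(-1, 8562232)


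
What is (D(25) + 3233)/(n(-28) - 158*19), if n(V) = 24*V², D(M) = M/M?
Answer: 1617/7907 ≈ 0.20450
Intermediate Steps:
D(M) = 1
(D(25) + 3233)/(n(-28) - 158*19) = (1 + 3233)/(24*(-28)² - 158*19) = 3234/(24*784 - 3002) = 3234/(18816 - 3002) = 3234/15814 = 3234*(1/15814) = 1617/7907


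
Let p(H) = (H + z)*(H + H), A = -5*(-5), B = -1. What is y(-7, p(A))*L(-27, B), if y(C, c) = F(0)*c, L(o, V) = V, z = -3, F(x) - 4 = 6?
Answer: -11000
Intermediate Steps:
F(x) = 10 (F(x) = 4 + 6 = 10)
A = 25
p(H) = 2*H*(-3 + H) (p(H) = (H - 3)*(H + H) = (-3 + H)*(2*H) = 2*H*(-3 + H))
y(C, c) = 10*c
y(-7, p(A))*L(-27, B) = (10*(2*25*(-3 + 25)))*(-1) = (10*(2*25*22))*(-1) = (10*1100)*(-1) = 11000*(-1) = -11000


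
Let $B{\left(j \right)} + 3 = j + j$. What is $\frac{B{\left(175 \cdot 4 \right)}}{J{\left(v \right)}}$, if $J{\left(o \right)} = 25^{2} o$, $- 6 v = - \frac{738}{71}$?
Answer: $\frac{99187}{76875} \approx 1.2902$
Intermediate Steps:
$B{\left(j \right)} = -3 + 2 j$ ($B{\left(j \right)} = -3 + \left(j + j\right) = -3 + 2 j$)
$v = \frac{123}{71}$ ($v = - \frac{\left(-738\right) \frac{1}{71}}{6} = \left(- \frac{1}{6}\right) \left(- \frac{738}{71}\right) = \frac{123}{71} \approx 1.7324$)
$J{\left(o \right)} = 625 o$
$\frac{B{\left(175 \cdot 4 \right)}}{J{\left(v \right)}} = \frac{-3 + 2 \cdot 175 \cdot 4}{625 \cdot \frac{123}{71}} = \frac{-3 + 2 \cdot 700}{\frac{76875}{71}} = \left(-3 + 1400\right) \frac{71}{76875} = 1397 \cdot \frac{71}{76875} = \frac{99187}{76875}$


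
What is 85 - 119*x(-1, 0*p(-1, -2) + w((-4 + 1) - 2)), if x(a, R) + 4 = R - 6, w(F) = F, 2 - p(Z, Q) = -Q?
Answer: 1870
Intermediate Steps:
p(Z, Q) = 2 + Q (p(Z, Q) = 2 - (-1)*Q = 2 + Q)
x(a, R) = -10 + R (x(a, R) = -4 + (R - 6) = -4 + (-6 + R) = -10 + R)
85 - 119*x(-1, 0*p(-1, -2) + w((-4 + 1) - 2)) = 85 - 119*(-10 + (0*(2 - 2) + ((-4 + 1) - 2))) = 85 - 119*(-10 + (0*0 + (-3 - 2))) = 85 - 119*(-10 + (0 - 5)) = 85 - 119*(-10 - 5) = 85 - 119*(-15) = 85 + 1785 = 1870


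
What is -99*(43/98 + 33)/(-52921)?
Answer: 29493/471478 ≈ 0.062554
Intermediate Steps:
-99*(43/98 + 33)/(-52921) = -99*(43*(1/98) + 33)*(-1/52921) = -99*(43/98 + 33)*(-1/52921) = -99*3277/98*(-1/52921) = -324423/98*(-1/52921) = 29493/471478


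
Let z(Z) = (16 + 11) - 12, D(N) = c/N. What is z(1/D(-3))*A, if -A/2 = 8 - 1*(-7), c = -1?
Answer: -450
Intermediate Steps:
D(N) = -1/N
A = -30 (A = -2*(8 - 1*(-7)) = -2*(8 + 7) = -2*15 = -30)
z(Z) = 15 (z(Z) = 27 - 12 = 15)
z(1/D(-3))*A = 15*(-30) = -450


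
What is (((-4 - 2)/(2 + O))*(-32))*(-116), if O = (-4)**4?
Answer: -3712/43 ≈ -86.326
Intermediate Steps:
O = 256
(((-4 - 2)/(2 + O))*(-32))*(-116) = (((-4 - 2)/(2 + 256))*(-32))*(-116) = (-6/258*(-32))*(-116) = (-6*1/258*(-32))*(-116) = -1/43*(-32)*(-116) = (32/43)*(-116) = -3712/43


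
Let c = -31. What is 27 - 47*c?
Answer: 1484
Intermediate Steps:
27 - 47*c = 27 - 47*(-31) = 27 + 1457 = 1484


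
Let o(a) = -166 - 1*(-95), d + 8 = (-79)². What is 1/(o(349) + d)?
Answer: 1/6162 ≈ 0.00016229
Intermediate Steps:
d = 6233 (d = -8 + (-79)² = -8 + 6241 = 6233)
o(a) = -71 (o(a) = -166 + 95 = -71)
1/(o(349) + d) = 1/(-71 + 6233) = 1/6162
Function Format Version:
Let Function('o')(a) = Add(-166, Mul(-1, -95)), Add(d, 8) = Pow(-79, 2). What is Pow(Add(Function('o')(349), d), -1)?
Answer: Rational(1, 6162) ≈ 0.00016229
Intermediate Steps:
d = 6233 (d = Add(-8, Pow(-79, 2)) = Add(-8, 6241) = 6233)
Function('o')(a) = -71 (Function('o')(a) = Add(-166, 95) = -71)
Pow(Add(Function('o')(349), d), -1) = Pow(Add(-71, 6233), -1) = Pow(6162, -1) = Rational(1, 6162)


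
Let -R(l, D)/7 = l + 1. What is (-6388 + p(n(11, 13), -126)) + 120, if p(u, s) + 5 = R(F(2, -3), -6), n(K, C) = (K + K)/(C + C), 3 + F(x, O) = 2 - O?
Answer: -6294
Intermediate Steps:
F(x, O) = -1 - O (F(x, O) = -3 + (2 - O) = -1 - O)
n(K, C) = K/C (n(K, C) = (2*K)/((2*C)) = (2*K)*(1/(2*C)) = K/C)
R(l, D) = -7 - 7*l (R(l, D) = -7*(l + 1) = -7*(1 + l) = -7 - 7*l)
p(u, s) = -26 (p(u, s) = -5 + (-7 - 7*(-1 - 1*(-3))) = -5 + (-7 - 7*(-1 + 3)) = -5 + (-7 - 7*2) = -5 + (-7 - 14) = -5 - 21 = -26)
(-6388 + p(n(11, 13), -126)) + 120 = (-6388 - 26) + 120 = -6414 + 120 = -6294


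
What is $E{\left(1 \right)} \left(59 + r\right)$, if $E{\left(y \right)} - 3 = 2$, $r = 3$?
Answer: $310$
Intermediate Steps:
$E{\left(y \right)} = 5$ ($E{\left(y \right)} = 3 + 2 = 5$)
$E{\left(1 \right)} \left(59 + r\right) = 5 \left(59 + 3\right) = 5 \cdot 62 = 310$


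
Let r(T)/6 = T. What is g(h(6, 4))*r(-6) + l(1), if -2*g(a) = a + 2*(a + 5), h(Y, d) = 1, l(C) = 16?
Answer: 250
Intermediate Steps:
r(T) = 6*T
g(a) = -5 - 3*a/2 (g(a) = -(a + 2*(a + 5))/2 = -(a + 2*(5 + a))/2 = -(a + (10 + 2*a))/2 = -(10 + 3*a)/2 = -5 - 3*a/2)
g(h(6, 4))*r(-6) + l(1) = (-5 - 3/2*1)*(6*(-6)) + 16 = (-5 - 3/2)*(-36) + 16 = -13/2*(-36) + 16 = 234 + 16 = 250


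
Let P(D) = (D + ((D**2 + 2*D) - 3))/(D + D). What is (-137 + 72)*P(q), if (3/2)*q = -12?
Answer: 2405/16 ≈ 150.31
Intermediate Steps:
q = -8 (q = (2/3)*(-12) = -8)
P(D) = (-3 + D**2 + 3*D)/(2*D) (P(D) = (D + (-3 + D**2 + 2*D))/((2*D)) = (-3 + D**2 + 3*D)*(1/(2*D)) = (-3 + D**2 + 3*D)/(2*D))
(-137 + 72)*P(q) = (-137 + 72)*((1/2)*(-3 - 8*(3 - 8))/(-8)) = -65*(-1)*(-3 - 8*(-5))/(2*8) = -65*(-1)*(-3 + 40)/(2*8) = -65*(-1)*37/(2*8) = -65*(-37/16) = 2405/16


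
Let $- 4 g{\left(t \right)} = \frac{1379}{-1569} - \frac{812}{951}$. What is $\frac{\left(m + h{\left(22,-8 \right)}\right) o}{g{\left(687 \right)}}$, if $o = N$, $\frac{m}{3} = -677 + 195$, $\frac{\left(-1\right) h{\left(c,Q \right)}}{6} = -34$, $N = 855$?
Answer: $- \frac{704220483240}{287273} \approx -2.4514 \cdot 10^{6}$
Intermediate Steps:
$h{\left(c,Q \right)} = 204$ ($h{\left(c,Q \right)} = \left(-6\right) \left(-34\right) = 204$)
$m = -1446$ ($m = 3 \left(-677 + 195\right) = 3 \left(-482\right) = -1446$)
$o = 855$
$g{\left(t \right)} = \frac{287273}{663164}$ ($g{\left(t \right)} = - \frac{\frac{1379}{-1569} - \frac{812}{951}}{4} = - \frac{1379 \left(- \frac{1}{1569}\right) - \frac{812}{951}}{4} = - \frac{- \frac{1379}{1569} - \frac{812}{951}}{4} = \left(- \frac{1}{4}\right) \left(- \frac{287273}{165791}\right) = \frac{287273}{663164}$)
$\frac{\left(m + h{\left(22,-8 \right)}\right) o}{g{\left(687 \right)}} = \frac{\left(-1446 + 204\right) 855}{\frac{287273}{663164}} = \left(-1242\right) 855 \cdot \frac{663164}{287273} = \left(-1061910\right) \frac{663164}{287273} = - \frac{704220483240}{287273}$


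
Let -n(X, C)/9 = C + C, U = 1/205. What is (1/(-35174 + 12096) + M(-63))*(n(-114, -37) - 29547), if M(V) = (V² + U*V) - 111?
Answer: -527098619798181/4730990 ≈ -1.1141e+8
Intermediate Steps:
U = 1/205 ≈ 0.0048781
M(V) = -111 + V² + V/205 (M(V) = (V² + V/205) - 111 = -111 + V² + V/205)
n(X, C) = -18*C (n(X, C) = -9*(C + C) = -18*C)
(1/(-35174 + 12096) + M(-63))*(n(-114, -37) - 29547) = (1/(-35174 + 12096) + (-111 + (-63)² + (1/205)*(-63)))*(-18*(-37) - 29547) = (1/(-23078) + (-111 + 3969 - 63/205))*(666 - 29547) = (-1/23078 + 790827/205)*(-28881) = (18250705301/4730990)*(-28881) = -527098619798181/4730990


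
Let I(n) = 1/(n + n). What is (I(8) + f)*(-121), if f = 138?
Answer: -267289/16 ≈ -16706.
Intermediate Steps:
I(n) = 1/(2*n)
(I(8) + f)*(-121) = ((½)/8 + 138)*(-121) = ((½)*(⅛) + 138)*(-121) = (1/16 + 138)*(-121) = (2209/16)*(-121) = -267289/16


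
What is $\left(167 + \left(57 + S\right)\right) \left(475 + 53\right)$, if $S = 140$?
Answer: $192192$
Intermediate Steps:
$\left(167 + \left(57 + S\right)\right) \left(475 + 53\right) = \left(167 + \left(57 + 140\right)\right) \left(475 + 53\right) = \left(167 + 197\right) 528 = 364 \cdot 528 = 192192$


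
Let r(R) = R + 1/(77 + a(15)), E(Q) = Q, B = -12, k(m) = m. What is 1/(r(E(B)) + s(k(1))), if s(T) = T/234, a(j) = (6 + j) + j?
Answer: -26442/316957 ≈ -0.083425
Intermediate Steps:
a(j) = 6 + 2*j
r(R) = 1/113 + R (r(R) = R + 1/(77 + (6 + 2*15)) = R + 1/(77 + (6 + 30)) = R + 1/(77 + 36) = R + 1/113 = 1/113 + R)
s(T) = T/234 (s(T) = T*(1/234) = T/234)
1/(r(E(B)) + s(k(1))) = 1/((1/113 - 12) + (1/234)*1) = 1/(-1355/113 + 1/234) = 1/(-316957/26442) = -26442/316957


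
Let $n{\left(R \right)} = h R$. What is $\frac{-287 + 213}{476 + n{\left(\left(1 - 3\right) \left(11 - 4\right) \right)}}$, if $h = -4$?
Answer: $- \frac{37}{266} \approx -0.1391$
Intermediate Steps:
$n{\left(R \right)} = - 4 R$
$\frac{-287 + 213}{476 + n{\left(\left(1 - 3\right) \left(11 - 4\right) \right)}} = \frac{-287 + 213}{476 - 4 \left(1 - 3\right) \left(11 - 4\right)} = - \frac{74}{476 - 4 \left(\left(-2\right) 7\right)} = - \frac{74}{476 - -56} = - \frac{74}{476 + 56} = - \frac{74}{532} = \left(-74\right) \frac{1}{532} = - \frac{37}{266}$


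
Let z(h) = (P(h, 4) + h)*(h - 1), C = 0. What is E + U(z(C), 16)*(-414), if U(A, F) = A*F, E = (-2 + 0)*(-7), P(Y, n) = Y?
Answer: 14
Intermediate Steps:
E = 14 (E = -2*(-7) = 14)
z(h) = 2*h*(-1 + h) (z(h) = (h + h)*(h - 1) = (2*h)*(-1 + h) = 2*h*(-1 + h))
E + U(z(C), 16)*(-414) = 14 + ((2*0*(-1 + 0))*16)*(-414) = 14 + ((2*0*(-1))*16)*(-414) = 14 + (0*16)*(-414) = 14 + 0*(-414) = 14 + 0 = 14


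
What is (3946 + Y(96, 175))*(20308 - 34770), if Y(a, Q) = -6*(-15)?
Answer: -58368632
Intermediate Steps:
Y(a, Q) = 90
(3946 + Y(96, 175))*(20308 - 34770) = (3946 + 90)*(20308 - 34770) = 4036*(-14462) = -58368632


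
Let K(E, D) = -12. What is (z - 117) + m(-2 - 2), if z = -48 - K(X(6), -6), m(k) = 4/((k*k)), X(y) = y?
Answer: -611/4 ≈ -152.75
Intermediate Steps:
m(k) = 4/k² (m(k) = 4/(k²) = 4/k²)
z = -36 (z = -48 - 1*(-12) = -48 + 12 = -36)
(z - 117) + m(-2 - 2) = (-36 - 117) + 4/(-2 - 2)² = -153 + 4/(-4)² = -153 + 4*(1/16) = -153 + ¼ = -611/4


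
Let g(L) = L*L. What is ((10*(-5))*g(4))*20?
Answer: -16000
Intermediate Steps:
g(L) = L²
((10*(-5))*g(4))*20 = ((10*(-5))*4²)*20 = -50*16*20 = -800*20 = -16000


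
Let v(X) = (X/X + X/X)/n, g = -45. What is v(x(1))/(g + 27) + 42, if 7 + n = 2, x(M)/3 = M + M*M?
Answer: 1891/45 ≈ 42.022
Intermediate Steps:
x(M) = 3*M + 3*M² (x(M) = 3*(M + M*M) = 3*(M + M²) = 3*M + 3*M²)
n = -5 (n = -7 + 2 = -5)
v(X) = -⅖ (v(X) = (X/X + X/X)/(-5) = (1 + 1)*(-⅕) = 2*(-⅕) = -⅖)
v(x(1))/(g + 27) + 42 = -2/(5*(-45 + 27)) + 42 = -⅖/(-18) + 42 = -⅖*(-1/18) + 42 = 1/45 + 42 = 1891/45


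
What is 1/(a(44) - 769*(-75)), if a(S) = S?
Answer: 1/57719 ≈ 1.7325e-5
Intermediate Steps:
1/(a(44) - 769*(-75)) = 1/(44 - 769*(-75)) = 1/(44 + 57675) = 1/57719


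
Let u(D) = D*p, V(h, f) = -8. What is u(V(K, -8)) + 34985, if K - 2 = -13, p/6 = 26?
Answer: 33737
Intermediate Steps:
p = 156 (p = 6*26 = 156)
K = -11 (K = 2 - 13 = -11)
u(D) = 156*D (u(D) = D*156 = 156*D)
u(V(K, -8)) + 34985 = 156*(-8) + 34985 = -1248 + 34985 = 33737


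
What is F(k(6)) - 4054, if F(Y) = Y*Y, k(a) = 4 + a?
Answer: -3954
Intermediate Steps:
F(Y) = Y²
F(k(6)) - 4054 = (4 + 6)² - 4054 = 10² - 4054 = 100 - 4054 = -3954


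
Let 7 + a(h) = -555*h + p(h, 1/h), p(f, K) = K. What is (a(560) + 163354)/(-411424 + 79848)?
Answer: 82573679/185682560 ≈ 0.44470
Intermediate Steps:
a(h) = -7 + 1/h - 555*h (a(h) = -7 + (-555*h + 1/h) = -7 + (1/h - 555*h) = -7 + 1/h - 555*h)
(a(560) + 163354)/(-411424 + 79848) = ((-7 + 1/560 - 555*560) + 163354)/(-411424 + 79848) = ((-7 + 1/560 - 310800) + 163354)/(-331576) = (-174051919/560 + 163354)*(-1/331576) = -82573679/560*(-1/331576) = 82573679/185682560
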